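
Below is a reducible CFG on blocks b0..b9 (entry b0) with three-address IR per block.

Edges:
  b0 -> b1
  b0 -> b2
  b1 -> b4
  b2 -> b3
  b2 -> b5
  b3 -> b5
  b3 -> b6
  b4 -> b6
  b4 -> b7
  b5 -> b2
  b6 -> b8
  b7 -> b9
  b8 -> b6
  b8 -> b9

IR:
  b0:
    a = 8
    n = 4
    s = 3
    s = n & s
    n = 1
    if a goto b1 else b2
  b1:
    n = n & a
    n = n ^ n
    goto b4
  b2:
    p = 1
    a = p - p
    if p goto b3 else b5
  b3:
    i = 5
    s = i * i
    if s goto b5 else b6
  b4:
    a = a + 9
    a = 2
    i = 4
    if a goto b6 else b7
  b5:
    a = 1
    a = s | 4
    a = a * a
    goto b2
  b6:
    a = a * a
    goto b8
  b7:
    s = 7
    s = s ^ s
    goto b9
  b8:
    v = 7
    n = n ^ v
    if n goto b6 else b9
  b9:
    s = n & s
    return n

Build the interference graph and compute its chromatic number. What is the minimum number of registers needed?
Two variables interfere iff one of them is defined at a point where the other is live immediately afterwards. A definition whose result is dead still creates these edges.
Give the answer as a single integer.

Answer: 4

Analysis:
Block summaries:
  b0: def={a,n,s} ue=∅
  b1: def={n} ue={a,n}
  b2: def={a,p} ue=∅
  b3: def={i,s} ue=∅
  b4: def={a,i} ue={a}
  b5: def={a} ue={s}
  b6: def={a} ue={a}
  b7: def={s} ue=∅
  b8: def={n,v} ue={n}
  b9: def={s} ue={n,s}

Live sets:
  live b0: ∅→{a,n,s}
  live b1: {a,n,s}→{a,n,s}
  live b2: {n,s}→{a,n,s}
  live b3: {a,n}→{a,n,s}
  live b4: {a,n,s}→{a,n,s}
  live b5: {n,s}→{n,s}
  live b6: {a,n,s}→{a,n,s}
  live b7: {n}→{n,s}
  live b8: {a,n,s}→{a,n,s}
  live b9: {n,s}→∅

Conflict graph:
  a — {i,n,p,s,v}
  i — {a,n,s}
  n — {a,i,p,s,v}
  p — {a,n,s}
  s — {a,i,n,p,v}
  v — {a,n,s}

Registers:
  {a,i,n,s} pairwise interfere (4-clique) ⇒ χ ≥ 4
  assign a→R0 i→R3 n→R1 p→R3 s→R2 v→R3 — no edge inside a register ⇒ χ ≤ 4
  χ = 4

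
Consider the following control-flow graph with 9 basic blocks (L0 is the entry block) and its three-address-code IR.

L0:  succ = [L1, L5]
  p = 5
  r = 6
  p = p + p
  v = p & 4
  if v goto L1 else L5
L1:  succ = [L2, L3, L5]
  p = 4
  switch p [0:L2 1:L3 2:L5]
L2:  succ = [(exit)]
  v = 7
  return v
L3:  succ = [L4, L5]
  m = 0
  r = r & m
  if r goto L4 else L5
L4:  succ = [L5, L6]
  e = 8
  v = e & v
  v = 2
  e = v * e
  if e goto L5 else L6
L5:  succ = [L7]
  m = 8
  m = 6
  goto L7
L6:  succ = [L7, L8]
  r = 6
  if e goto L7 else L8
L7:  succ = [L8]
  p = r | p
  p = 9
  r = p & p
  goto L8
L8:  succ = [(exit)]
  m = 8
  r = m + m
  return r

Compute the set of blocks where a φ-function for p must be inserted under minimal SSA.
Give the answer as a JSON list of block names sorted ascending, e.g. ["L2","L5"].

idom tree: L1←L0 L2←L1 L3←L1 L4←L3 L5←L0 L6←L4 L7←L0 L8←L0
Join-block Dom:
  L5: preds {L0,L1,L3,L4}: {L0} ∩ {L0,L1} ∩ {L0,L1,L3} ∩ {L0,L1,L3,L4} = {L0}; idom=L0
  L7: preds {L5,L6}: {L0,L5} ∩ {L0,L1,L3,L4,L6} = {L0}; idom=L0
  L8: preds {L6,L7}: {L0,L1,L3,L4,L6} ∩ {L0,L7} = {L0}; idom=L0

DF derivation:
  join L5 pred L0: · stop@L0
  join L5 pred L1: L1 stop@L0
  join L5 pred L3: L3→L1 stop@L0
  join L5 pred L4: L4→L3→L1 stop@L0
  join L7 pred L5: L5 stop@L0
  join L7 pred L6: L6→L4→L3→L1 stop@L0
  join L8 pred L6: L6→L4→L3→L1 stop@L0
  join L8 pred L7: L7 stop@L0
  DF(L0)=∅
  DF(L1)={L5,L7,L8}
  DF(L2)=∅
  DF(L3)={L5,L7,L8}
  DF(L4)={L5,L7,L8}
  DF(L5)={L7}
  DF(L6)={L7,L8}
  DF(L7)={L8}
  DF(L8)=∅

φ for p: defs {L0,L1,L7}
  DF⁺ = {L5,L7,L8}

Answer: ["L5", "L7", "L8"]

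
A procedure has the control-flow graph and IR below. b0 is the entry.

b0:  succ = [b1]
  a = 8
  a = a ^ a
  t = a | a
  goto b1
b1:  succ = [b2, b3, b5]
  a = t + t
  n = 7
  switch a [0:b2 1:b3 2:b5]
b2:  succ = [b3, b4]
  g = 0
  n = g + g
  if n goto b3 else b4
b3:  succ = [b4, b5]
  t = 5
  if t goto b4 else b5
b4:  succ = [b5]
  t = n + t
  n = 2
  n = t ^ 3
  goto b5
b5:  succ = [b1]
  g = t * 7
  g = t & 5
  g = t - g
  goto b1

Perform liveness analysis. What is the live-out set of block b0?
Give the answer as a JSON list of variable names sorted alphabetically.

Per-block:
  b0: {a,t} / ∅
  b1: {a,n} / {t}
  b2: {g,n} / ∅
  b3: {t} / ∅
  b4: {n,t} / {n,t}
  b5: {g} / {t}

Live sets:
  live b0: ∅→{t}
  live b1: {t}→{n,t}
  live b2: {t}→{n,t}
  live b3: {n}→{n,t}
  live b4: {n,t}→{t}
  live b5: {t}→{t}

live-out(b0) = ["t"]

Answer: ["t"]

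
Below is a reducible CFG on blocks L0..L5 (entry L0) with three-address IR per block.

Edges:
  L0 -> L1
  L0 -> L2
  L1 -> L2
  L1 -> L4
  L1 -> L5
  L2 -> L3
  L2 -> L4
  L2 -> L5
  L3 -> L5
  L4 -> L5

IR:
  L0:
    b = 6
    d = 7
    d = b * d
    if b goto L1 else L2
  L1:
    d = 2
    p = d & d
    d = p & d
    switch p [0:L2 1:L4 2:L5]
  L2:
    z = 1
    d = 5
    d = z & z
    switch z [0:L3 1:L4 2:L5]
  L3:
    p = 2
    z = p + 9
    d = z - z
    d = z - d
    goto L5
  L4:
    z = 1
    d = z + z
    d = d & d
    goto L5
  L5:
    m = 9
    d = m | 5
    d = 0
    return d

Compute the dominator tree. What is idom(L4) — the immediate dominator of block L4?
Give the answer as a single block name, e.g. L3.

idom tree: L1←L0 L2←L0 L3←L2 L4←L0 L5←L0
Dom at joins:
  L2: preds {L0,L1}: {L0} ∩ {L0,L1} = {L0}; idom=L0
  L4: preds {L1,L2}: {L0,L1} ∩ {L0,L2} = {L0}; idom=L0
  L5: preds {L1,L2,L3,L4}: {L0,L1} ∩ {L0,L2} ∩ {L0,L2,L3} ∩ {L0,L4} = {L0}; idom=L0

idom(L4) = L0

Answer: L0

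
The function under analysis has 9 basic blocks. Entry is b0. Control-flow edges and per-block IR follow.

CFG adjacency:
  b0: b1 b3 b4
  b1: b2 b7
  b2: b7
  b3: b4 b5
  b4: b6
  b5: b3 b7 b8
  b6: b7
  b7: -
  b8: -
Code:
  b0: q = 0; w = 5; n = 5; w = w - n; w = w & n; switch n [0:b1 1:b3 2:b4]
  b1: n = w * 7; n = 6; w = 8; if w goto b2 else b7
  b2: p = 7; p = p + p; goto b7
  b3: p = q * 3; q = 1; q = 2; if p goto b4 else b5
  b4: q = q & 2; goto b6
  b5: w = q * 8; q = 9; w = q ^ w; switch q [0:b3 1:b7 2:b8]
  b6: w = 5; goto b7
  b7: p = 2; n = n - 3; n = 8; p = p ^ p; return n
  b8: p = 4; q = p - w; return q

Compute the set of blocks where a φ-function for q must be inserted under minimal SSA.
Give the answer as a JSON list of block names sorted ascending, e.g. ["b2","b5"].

Answer: ["b3", "b4", "b7"]

Analysis:
idom tree: b1←b0 b2←b1 b3←b0 b4←b0 b5←b3 b6←b4 b7←b0 b8←b5
Join-block Dom:
  b3: preds {b0,b5}: {b0} ∩ {b0,b3,b5} = {b0}; idom=b0
  b4: preds {b0,b3}: {b0} ∩ {b0,b3} = {b0}; idom=b0
  b7: preds {b1,b2,b5,b6}: {b0,b1} ∩ {b0,b1,b2} ∩ {b0,b3,b5} ∩ {b0,b4,b6} = {b0}; idom=b0

DF walk-up:
  join b3 pred b0: · stop@b0
  join b3 pred b5: b5→b3 stop@b0
  join b4 pred b0: · stop@b0
  join b4 pred b3: b3 stop@b0
  join b7 pred b1: b1 stop@b0
  join b7 pred b2: b2→b1 stop@b0
  join b7 pred b5: b5→b3 stop@b0
  join b7 pred b6: b6→b4 stop@b0
  b0 → ∅
  b1 → {b7}
  b2 → {b7}
  b3 → {b3,b4,b7}
  b4 → {b7}
  b5 → {b3,b7}
  b6 → {b7}
  b7 → ∅
  b8 → ∅

φ for q: defs {b0,b3,b4,b5,b8}
  DF⁺ = {b3,b4,b7}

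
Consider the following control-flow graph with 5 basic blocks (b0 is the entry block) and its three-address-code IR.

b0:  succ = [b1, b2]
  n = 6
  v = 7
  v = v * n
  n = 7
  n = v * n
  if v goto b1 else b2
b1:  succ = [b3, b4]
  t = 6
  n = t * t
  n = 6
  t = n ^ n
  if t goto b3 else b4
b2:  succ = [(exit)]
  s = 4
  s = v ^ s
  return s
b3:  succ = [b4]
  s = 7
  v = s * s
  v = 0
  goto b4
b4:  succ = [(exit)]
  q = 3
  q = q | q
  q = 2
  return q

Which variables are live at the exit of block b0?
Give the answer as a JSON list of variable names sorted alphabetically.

Per-block:
  b0 def {n,v} use ∅
  b1 def {n,t} use ∅
  b2 def {s} use {v}
  b3 def {s,v} use ∅
  b4 def {q} use ∅

Live sets:
  b0 li=∅ lo={v}
  b1 li=∅ lo=∅
  b2 li={v} lo=∅
  b3 li=∅ lo=∅
  b4 li=∅ lo=∅

live-out(b0) = ["v"]

Answer: ["v"]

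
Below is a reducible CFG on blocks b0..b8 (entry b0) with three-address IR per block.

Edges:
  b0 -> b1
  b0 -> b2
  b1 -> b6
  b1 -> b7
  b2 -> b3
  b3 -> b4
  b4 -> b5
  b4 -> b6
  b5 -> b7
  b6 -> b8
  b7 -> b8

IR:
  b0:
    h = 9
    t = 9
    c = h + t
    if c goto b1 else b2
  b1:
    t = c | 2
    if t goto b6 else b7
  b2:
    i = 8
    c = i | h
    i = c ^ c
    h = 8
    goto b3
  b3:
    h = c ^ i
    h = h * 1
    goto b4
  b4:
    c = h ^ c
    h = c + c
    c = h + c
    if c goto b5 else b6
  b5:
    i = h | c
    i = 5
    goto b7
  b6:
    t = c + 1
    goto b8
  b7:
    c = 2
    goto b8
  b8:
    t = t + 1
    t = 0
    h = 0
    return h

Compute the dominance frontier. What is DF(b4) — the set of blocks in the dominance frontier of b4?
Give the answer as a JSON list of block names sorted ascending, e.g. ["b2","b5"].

idom tree: b1←b0 b2←b0 b3←b2 b4←b3 b5←b4 b6←b0 b7←b0 b8←b0
Dom∩ at merges:
  b6: preds {b1,b4}: {b0,b1} ∩ {b0,b2,b3,b4} = {b0}; idom=b0
  b7: preds {b1,b5}: {b0,b1} ∩ {b0,b2,b3,b4,b5} = {b0}; idom=b0
  b8: preds {b6,b7}: {b0,b6} ∩ {b0,b7} = {b0}; idom=b0

DF walk-up:
  join b6 pred b1: b1 stop@b0
  join b6 pred b4: b4→b3→b2 stop@b0
  join b7 pred b1: b1 stop@b0
  join b7 pred b5: b5→b4→b3→b2 stop@b0
  join b8 pred b6: b6 stop@b0
  join b8 pred b7: b7 stop@b0
  DF(b0)=∅
  DF(b1)={b6,b7}
  DF(b2)={b6,b7}
  DF(b3)={b6,b7}
  DF(b4)={b6,b7}
  DF(b5)={b7}
  DF(b6)={b8}
  DF(b7)={b8}
  DF(b8)=∅

DF(b4) = ["b6", "b7"]

Answer: ["b6", "b7"]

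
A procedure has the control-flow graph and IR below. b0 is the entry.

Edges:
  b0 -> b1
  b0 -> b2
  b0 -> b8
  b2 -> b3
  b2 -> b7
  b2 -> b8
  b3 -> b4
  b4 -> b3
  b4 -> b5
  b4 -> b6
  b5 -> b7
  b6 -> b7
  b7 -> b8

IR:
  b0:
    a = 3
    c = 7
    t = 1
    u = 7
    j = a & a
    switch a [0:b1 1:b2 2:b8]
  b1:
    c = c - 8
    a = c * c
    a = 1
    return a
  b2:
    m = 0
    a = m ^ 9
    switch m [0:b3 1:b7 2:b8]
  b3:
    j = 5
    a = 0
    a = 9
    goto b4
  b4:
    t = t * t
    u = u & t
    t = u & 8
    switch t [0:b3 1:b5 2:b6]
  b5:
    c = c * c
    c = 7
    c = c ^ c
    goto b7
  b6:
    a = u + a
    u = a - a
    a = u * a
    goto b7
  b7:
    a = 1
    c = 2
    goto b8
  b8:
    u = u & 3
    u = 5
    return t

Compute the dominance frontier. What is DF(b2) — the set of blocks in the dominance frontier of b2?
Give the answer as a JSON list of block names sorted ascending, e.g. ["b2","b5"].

Answer: ["b8"]

Derivation:
idom tree: b1←b0 b2←b0 b3←b2 b4←b3 b5←b4 b6←b4 b7←b2 b8←b0
Dom at joins:
  b3: preds {b2,b4}: {b0,b2} ∩ {b0,b2,b3,b4} = {b0,b2}; idom=b2
  b7: preds {b2,b5,b6}: {b0,b2} ∩ {b0,b2,b3,b4,b5} ∩ {b0,b2,b3,b4,b6} = {b0,b2}; idom=b2
  b8: preds {b0,b2,b7}: {b0} ∩ {b0,b2} ∩ {b0,b2,b7} = {b0}; idom=b0

Frontier:
  join b3 pred b2: · stop@b2
  join b3 pred b4: b4→b3 stop@b2
  join b7 pred b2: · stop@b2
  join b7 pred b5: b5→b4→b3 stop@b2
  join b7 pred b6: b6→b4→b3 stop@b2
  join b8 pred b0: · stop@b0
  join b8 pred b2: b2 stop@b0
  join b8 pred b7: b7→b2 stop@b0
  b0 → ∅
  b1 → ∅
  b2 → {b8}
  b3 → {b3,b7}
  b4 → {b3,b7}
  b5 → {b7}
  b6 → {b7}
  b7 → {b8}
  b8 → ∅

DF(b2) = ["b8"]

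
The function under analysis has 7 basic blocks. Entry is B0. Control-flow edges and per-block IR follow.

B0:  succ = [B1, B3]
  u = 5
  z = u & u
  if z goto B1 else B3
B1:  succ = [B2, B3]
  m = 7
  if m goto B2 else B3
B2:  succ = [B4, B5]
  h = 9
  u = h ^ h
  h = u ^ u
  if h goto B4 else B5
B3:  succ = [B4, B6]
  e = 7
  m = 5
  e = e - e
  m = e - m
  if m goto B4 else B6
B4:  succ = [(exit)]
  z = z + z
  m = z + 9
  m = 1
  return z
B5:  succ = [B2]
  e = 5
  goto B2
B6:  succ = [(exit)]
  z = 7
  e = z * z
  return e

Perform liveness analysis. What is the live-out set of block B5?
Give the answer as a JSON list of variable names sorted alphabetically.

def/use:
  B0: {u,z} / ∅
  B1: {m} / ∅
  B2: {h,u} / ∅
  B3: {e,m} / ∅
  B4: {m,z} / {z}
  B5: {e} / ∅
  B6: {e,z} / ∅

Live sets:
  B0 li=∅ lo={z}
  B1 li={z} lo={z}
  B2 li={z} lo={z}
  B3 li={z} lo={z}
  B4 li={z} lo=∅
  B5 li={z} lo={z}
  B6 li=∅ lo=∅

live-out(B5) = ["z"]

Answer: ["z"]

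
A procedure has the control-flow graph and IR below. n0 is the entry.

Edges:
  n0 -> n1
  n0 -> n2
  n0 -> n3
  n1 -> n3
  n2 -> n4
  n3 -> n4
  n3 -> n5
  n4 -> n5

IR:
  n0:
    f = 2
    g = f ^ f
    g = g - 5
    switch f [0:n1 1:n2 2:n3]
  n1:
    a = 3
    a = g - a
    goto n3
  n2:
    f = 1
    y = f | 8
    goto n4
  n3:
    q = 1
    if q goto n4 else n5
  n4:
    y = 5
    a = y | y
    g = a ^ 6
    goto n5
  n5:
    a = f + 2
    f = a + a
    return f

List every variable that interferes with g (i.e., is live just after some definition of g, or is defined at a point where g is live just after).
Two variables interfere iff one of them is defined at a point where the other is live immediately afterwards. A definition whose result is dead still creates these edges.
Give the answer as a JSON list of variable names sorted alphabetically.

Block summaries:
  n0: {f,g} / ∅
  n1: {a} / {g}
  n2: {f,y} / ∅
  n3: {q} / ∅
  n4: {a,g,y} / ∅
  n5: {a,f} / {f}

Live sets:
  n0: in=∅ out={f,g}
  n1: in={f,g} out={f}
  n2: in=∅ out={f}
  n3: in={f} out={f}
  n4: in={f} out={f}
  n5: in={f} out=∅

Interfere edges:
  a↔{f,g}
  f↔{a,g,q,y}
  g↔{a,f}
  q↔{f}
  y↔{f}

N(g) = ["a", "f"]

Answer: ["a", "f"]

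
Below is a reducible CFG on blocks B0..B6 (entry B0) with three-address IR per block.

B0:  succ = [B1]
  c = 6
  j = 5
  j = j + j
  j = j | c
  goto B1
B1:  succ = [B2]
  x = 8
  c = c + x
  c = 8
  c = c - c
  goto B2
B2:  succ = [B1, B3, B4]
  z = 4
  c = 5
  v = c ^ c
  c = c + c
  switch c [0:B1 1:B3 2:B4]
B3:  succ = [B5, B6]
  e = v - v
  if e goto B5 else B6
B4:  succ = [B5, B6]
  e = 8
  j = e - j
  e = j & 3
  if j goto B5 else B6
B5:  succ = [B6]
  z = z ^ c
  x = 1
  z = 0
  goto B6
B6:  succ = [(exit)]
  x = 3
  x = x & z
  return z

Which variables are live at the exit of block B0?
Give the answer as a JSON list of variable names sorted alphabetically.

Answer: ["c", "j"]

Derivation:
Per-block:
  B0: {c,j} / ∅
  B1: {c,x} / {c}
  B2: {c,v,z} / ∅
  B3: {e} / {v}
  B4: {e,j} / {j}
  B5: {x,z} / {c,z}
  B6: {x} / {z}

Liveness:
  B0 li=∅ lo={c,j}
  B1 li={c,j} lo={j}
  B2 li={j} lo={c,j,v,z}
  B3 li={c,v,z} lo={c,z}
  B4 li={c,j,z} lo={c,z}
  B5 li={c,z} lo={z}
  B6 li={z} lo=∅

live-out(B0) = ["c", "j"]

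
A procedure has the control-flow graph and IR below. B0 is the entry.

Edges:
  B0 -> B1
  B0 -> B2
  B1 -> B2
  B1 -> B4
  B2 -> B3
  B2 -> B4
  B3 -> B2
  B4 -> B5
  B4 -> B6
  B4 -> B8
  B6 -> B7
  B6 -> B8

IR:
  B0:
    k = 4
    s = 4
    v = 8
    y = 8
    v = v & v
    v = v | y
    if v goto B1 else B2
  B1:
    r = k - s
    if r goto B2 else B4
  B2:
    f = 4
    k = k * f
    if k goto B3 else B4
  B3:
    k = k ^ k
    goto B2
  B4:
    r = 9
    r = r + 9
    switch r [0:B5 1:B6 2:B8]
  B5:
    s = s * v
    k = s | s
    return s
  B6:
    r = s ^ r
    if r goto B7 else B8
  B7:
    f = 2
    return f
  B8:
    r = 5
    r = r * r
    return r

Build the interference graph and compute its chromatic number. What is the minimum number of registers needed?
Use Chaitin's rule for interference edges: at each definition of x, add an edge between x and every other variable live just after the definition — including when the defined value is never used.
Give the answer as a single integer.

def/use:
  B0: def={k,s,v,y} ue=∅
  B1: def={r} ue={k,s}
  B2: def={f,k} ue={k}
  B3: def={k} ue={k}
  B4: def={r} ue=∅
  B5: def={k,s} ue={s,v}
  B6: def={r} ue={r,s}
  B7: def={f} ue=∅
  B8: def={r} ue=∅

Liveness:
  live B0: ∅→{k,s,v}
  live B1: {k,s,v}→{k,s,v}
  live B2: {k,s,v}→{k,s,v}
  live B3: {k,s,v}→{k,s,v}
  live B4: {s,v}→{r,s,v}
  live B5: {s,v}→∅
  live B6: {r,s}→∅
  live B7: ∅→∅
  live B8: ∅→∅

Interfere edges:
  f — {k,s,v}
  k — {f,r,s,v,y}
  r — {k,s,v}
  s — {f,k,r,v,y}
  v — {f,k,r,s,y}
  y — {k,s,v}

Chromatic number:
  lower bound: {f,k,s,v} mutually conflict ⇒ χ ≥ 4
  4-colouring: c0={k}  c1={s}  c2={v}  c3={f,r,y}
  χ = 4

Answer: 4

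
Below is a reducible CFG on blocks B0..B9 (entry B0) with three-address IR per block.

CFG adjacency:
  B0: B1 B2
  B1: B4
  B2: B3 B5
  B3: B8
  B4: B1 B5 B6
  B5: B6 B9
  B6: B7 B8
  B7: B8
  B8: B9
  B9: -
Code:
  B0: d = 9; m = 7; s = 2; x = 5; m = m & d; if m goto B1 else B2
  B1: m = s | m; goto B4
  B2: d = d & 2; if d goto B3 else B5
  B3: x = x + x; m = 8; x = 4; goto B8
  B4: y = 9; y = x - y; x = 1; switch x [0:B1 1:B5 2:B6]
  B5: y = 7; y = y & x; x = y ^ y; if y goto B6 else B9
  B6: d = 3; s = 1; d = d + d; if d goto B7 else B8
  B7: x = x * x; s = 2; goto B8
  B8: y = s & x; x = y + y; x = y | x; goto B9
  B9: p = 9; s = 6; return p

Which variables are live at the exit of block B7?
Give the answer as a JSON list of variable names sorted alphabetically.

def/use:
  B0: def={d,m,s,x} ue=∅
  B1: def={m} ue={m,s}
  B2: def={d} ue={d}
  B3: def={m,x} ue={x}
  B4: def={x,y} ue={x}
  B5: def={x,y} ue={x}
  B6: def={d,s} ue=∅
  B7: def={s,x} ue={x}
  B8: def={x,y} ue={s,x}
  B9: def={p,s} ue=∅

Backward fixpoint:
  live B0: ∅→{d,m,s,x}
  live B1: {m,s,x}→{m,s,x}
  live B2: {d,s,x}→{s,x}
  live B3: {s,x}→{s,x}
  live B4: {m,s,x}→{m,s,x}
  live B5: {x}→{x}
  live B6: {x}→{s,x}
  live B7: {x}→{s,x}
  live B8: {s,x}→∅
  live B9: ∅→∅

live-out(B7) = ["s", "x"]

Answer: ["s", "x"]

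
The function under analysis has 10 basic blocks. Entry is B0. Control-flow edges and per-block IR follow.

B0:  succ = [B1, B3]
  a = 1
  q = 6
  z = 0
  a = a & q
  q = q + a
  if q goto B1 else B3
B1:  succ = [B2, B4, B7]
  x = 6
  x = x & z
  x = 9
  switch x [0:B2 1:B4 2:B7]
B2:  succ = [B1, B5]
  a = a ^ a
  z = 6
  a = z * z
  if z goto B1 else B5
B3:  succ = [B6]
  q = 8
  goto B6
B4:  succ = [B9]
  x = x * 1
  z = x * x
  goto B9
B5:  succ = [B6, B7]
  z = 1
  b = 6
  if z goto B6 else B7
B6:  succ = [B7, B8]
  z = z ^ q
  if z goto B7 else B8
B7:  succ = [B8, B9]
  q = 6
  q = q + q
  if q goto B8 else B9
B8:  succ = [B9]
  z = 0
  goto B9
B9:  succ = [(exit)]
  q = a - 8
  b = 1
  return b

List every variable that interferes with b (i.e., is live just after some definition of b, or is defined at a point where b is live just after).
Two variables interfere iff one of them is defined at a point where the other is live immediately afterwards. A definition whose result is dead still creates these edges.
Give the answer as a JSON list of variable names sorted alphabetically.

Answer: ["a", "q", "z"]

Derivation:
Per-block:
  B0: {a,q,z} / ∅
  B1: {x} / {z}
  B2: {a,z} / {a}
  B3: {q} / ∅
  B4: {x,z} / {x}
  B5: {b,z} / ∅
  B6: {z} / {q,z}
  B7: {q} / ∅
  B8: {z} / ∅
  B9: {b,q} / {a}

Liveness:
  B0 li=∅ lo={a,q,z}
  B1 li={a,q,z} lo={a,q,x}
  B2 li={a,q} lo={a,q,z}
  B3 li={a,z} lo={a,q,z}
  B4 li={a,x} lo={a}
  B5 li={a,q} lo={a,q,z}
  B6 li={a,q,z} lo={a}
  B7 li={a} lo={a}
  B8 li={a} lo={a}
  B9 li={a} lo=∅

Interference:
  a↔{b,q,x,z}
  b↔{a,q,z}
  q↔{a,b,x,z}
  x↔{a,q,z}
  z↔{a,b,q,x}

N(b) = ["a", "q", "z"]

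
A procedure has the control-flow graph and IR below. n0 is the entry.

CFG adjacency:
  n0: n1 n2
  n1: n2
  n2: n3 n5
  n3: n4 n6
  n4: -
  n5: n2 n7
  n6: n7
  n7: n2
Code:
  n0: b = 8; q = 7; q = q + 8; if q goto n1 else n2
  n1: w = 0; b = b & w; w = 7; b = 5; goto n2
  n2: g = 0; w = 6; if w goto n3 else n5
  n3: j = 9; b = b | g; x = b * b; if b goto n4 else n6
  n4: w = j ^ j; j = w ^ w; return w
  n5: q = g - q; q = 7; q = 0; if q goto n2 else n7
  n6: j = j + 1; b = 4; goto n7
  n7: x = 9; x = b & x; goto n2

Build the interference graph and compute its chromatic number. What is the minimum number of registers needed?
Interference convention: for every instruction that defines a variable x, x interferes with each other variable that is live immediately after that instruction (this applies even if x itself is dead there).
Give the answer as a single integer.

Per-block:
  n0: def={b,q} ue=∅
  n1: def={b,w} ue={b}
  n2: def={g,w} ue=∅
  n3: def={b,j,x} ue={b,g}
  n4: def={j,w} ue={j}
  n5: def={q} ue={g,q}
  n6: def={b,j} ue={j}
  n7: def={x} ue={b}

Liveness:
  n0 li=∅ lo={b,q}
  n1 li={b,q} lo={b,q}
  n2 li={b,q} lo={b,g,q}
  n3 li={b,g,q} lo={j,q}
  n4 li={j} lo=∅
  n5 li={b,g,q} lo={b,q}
  n6 li={j,q} lo={b,q}
  n7 li={b,q} lo={b,q}

Conflict graph:
  b↔{g,j,q,w,x}
  g↔{b,j,q,w}
  j↔{b,g,q,w,x}
  q↔{b,g,j,w,x}
  w↔{b,g,j,q}
  x↔{b,j,q}

Chromatic number:
  lower bound: {b,g,j,q,w} mutually conflict ⇒ χ ≥ 5
  5-colouring: R0={b}  R1={j}  R2={q}  R3={g,x}  R4={w}
  χ = 5

Answer: 5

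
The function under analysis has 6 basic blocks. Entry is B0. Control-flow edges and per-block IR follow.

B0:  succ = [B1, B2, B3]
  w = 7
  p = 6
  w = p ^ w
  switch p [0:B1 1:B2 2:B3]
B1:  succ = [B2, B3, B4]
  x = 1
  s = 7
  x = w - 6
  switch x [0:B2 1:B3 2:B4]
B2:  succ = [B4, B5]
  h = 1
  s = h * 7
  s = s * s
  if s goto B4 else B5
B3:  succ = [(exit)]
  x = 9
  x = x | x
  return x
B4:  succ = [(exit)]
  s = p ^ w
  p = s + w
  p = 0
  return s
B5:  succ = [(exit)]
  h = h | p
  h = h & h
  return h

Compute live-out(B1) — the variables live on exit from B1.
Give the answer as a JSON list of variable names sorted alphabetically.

Answer: ["p", "w"]

Derivation:
Block summaries:
  B0 def {p,w} use ∅
  B1 def {s,x} use {w}
  B2 def {h,s} use ∅
  B3 def {x} use ∅
  B4 def {p,s} use {p,w}
  B5 def {h} use {h,p}

Backward fixpoint:
  B0 li=∅ lo={p,w}
  B1 li={p,w} lo={p,w}
  B2 li={p,w} lo={h,p,w}
  B3 li=∅ lo=∅
  B4 li={p,w} lo=∅
  B5 li={h,p} lo=∅

live-out(B1) = ["p", "w"]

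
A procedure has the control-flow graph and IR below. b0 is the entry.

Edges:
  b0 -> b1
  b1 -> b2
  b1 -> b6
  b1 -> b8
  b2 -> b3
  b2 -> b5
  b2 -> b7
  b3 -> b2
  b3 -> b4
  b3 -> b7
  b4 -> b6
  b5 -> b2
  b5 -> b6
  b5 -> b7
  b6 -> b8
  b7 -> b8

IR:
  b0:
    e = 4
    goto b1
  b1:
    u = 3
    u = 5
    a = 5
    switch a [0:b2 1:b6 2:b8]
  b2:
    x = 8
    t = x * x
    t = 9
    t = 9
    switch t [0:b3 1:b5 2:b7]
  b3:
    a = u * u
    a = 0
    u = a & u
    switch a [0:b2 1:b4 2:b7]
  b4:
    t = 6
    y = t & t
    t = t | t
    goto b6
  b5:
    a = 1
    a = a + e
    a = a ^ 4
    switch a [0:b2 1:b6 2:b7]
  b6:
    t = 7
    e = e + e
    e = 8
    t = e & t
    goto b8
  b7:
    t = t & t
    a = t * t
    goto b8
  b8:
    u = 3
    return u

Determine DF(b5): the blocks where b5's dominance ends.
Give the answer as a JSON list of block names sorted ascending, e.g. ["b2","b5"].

idom tree: b1←b0 b2←b1 b3←b2 b4←b3 b5←b2 b6←b1 b7←b2 b8←b1
Dom∩ at merges:
  b2: preds {b1,b3,b5}: {b0,b1} ∩ {b0,b1,b2,b3} ∩ {b0,b1,b2,b5} = {b0,b1}; idom=b1
  b6: preds {b1,b4,b5}: {b0,b1} ∩ {b0,b1,b2,b3,b4} ∩ {b0,b1,b2,b5} = {b0,b1}; idom=b1
  b7: preds {b2,b3,b5}: {b0,b1,b2} ∩ {b0,b1,b2,b3} ∩ {b0,b1,b2,b5} = {b0,b1,b2}; idom=b2
  b8: preds {b1,b6,b7}: {b0,b1} ∩ {b0,b1,b6} ∩ {b0,b1,b2,b7} = {b0,b1}; idom=b1

DF derivation:
  join b2 pred b1: · stop@b1
  join b2 pred b3: b3→b2 stop@b1
  join b2 pred b5: b5→b2 stop@b1
  join b6 pred b1: · stop@b1
  join b6 pred b4: b4→b3→b2 stop@b1
  join b6 pred b5: b5→b2 stop@b1
  join b7 pred b2: · stop@b2
  join b7 pred b3: b3 stop@b2
  join b7 pred b5: b5 stop@b2
  join b8 pred b1: · stop@b1
  join b8 pred b6: b6 stop@b1
  join b8 pred b7: b7→b2 stop@b1
  b0: DF=∅
  b1: DF=∅
  b2: DF={b2,b6,b8}
  b3: DF={b2,b6,b7}
  b4: DF={b6}
  b5: DF={b2,b6,b7}
  b6: DF={b8}
  b7: DF={b8}
  b8: DF=∅

DF(b5) = ["b2", "b6", "b7"]

Answer: ["b2", "b6", "b7"]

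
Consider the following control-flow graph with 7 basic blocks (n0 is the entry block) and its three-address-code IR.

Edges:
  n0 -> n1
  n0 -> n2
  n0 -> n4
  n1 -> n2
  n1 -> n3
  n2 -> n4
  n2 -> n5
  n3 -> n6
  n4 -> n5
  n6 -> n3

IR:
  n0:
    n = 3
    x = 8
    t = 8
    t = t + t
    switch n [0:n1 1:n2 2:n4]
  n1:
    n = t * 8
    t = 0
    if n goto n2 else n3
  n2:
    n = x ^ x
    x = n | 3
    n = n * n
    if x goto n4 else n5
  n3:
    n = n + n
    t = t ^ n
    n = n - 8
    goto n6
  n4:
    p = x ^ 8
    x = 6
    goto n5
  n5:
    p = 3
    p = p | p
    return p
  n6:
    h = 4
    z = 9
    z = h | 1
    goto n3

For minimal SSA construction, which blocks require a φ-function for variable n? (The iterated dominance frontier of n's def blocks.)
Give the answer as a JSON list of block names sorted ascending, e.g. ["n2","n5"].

idom tree: n1←n0 n2←n0 n3←n1 n4←n0 n5←n0 n6←n3
Join-block Dom:
  n2: preds {n0,n1}: {n0} ∩ {n0,n1} = {n0}; idom=n0
  n3: preds {n1,n6}: {n0,n1} ∩ {n0,n1,n3,n6} = {n0,n1}; idom=n1
  n4: preds {n0,n2}: {n0} ∩ {n0,n2} = {n0}; idom=n0
  n5: preds {n2,n4}: {n0,n2} ∩ {n0,n4} = {n0}; idom=n0

DF derivation:
  n2←n0: walk · to n0
  n2←n1: walk n1 to n0
  n3←n1: walk · to n1
  n3←n6: walk n6→n3 to n1
  n4←n0: walk · to n0
  n4←n2: walk n2 to n0
  n5←n2: walk n2 to n0
  n5←n4: walk n4 to n0
  DF(n0)=∅
  DF(n1)={n2}
  DF(n2)={n4,n5}
  DF(n3)={n3}
  DF(n4)={n5}
  DF(n5)=∅
  DF(n6)={n3}

φ for n: defs {n0,n1,n2,n3}
  DF⁺ = {n2,n3,n4,n5}

Answer: ["n2", "n3", "n4", "n5"]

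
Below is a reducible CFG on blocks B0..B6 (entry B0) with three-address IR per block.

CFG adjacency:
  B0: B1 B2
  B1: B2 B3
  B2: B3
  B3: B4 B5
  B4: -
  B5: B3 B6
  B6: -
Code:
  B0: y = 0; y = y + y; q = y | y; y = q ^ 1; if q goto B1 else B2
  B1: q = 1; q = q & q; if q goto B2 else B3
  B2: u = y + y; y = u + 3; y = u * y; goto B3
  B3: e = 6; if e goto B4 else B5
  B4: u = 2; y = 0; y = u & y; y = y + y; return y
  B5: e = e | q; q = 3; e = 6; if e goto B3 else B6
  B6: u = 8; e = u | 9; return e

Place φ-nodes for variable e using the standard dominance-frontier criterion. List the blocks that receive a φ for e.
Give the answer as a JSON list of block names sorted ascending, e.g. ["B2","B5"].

idom tree: B1←B0 B2←B0 B3←B0 B4←B3 B5←B3 B6←B5
Dom at joins:
  B2: preds {B0,B1}: {B0} ∩ {B0,B1} = {B0}; idom=B0
  B3: preds {B1,B2,B5}: {B0,B1} ∩ {B0,B2} ∩ {B0,B3,B5} = {B0}; idom=B0

Frontier:
  join B2 pred B0: · stop@B0
  join B2 pred B1: B1 stop@B0
  join B3 pred B1: B1 stop@B0
  join B3 pred B2: B2 stop@B0
  join B3 pred B5: B5→B3 stop@B0
  B0: DF=∅
  B1: DF={B2,B3}
  B2: DF={B3}
  B3: DF={B3}
  B4: DF=∅
  B5: DF={B3}
  B6: DF=∅

φ for e: defs {B3,B5,B6}
  DF⁺ = {B3}

Answer: ["B3"]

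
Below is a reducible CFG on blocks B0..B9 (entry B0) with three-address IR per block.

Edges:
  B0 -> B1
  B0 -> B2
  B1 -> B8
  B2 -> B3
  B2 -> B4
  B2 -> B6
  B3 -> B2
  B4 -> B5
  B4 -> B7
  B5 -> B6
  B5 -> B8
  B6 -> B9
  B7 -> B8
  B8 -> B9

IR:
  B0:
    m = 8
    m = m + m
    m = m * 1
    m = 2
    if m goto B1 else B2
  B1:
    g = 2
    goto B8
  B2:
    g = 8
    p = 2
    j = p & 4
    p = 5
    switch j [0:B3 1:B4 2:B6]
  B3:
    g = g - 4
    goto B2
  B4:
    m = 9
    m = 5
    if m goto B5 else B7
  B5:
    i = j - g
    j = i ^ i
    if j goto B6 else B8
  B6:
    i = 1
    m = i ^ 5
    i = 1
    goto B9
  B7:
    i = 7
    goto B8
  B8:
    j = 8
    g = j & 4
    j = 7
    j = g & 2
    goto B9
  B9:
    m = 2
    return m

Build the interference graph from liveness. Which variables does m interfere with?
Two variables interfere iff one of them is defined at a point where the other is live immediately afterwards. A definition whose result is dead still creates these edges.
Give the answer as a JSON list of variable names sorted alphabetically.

def/use:
  B0 def {m} use ∅
  B1 def {g} use ∅
  B2 def {g,j,p} use ∅
  B3 def {g} use {g}
  B4 def {m} use ∅
  B5 def {i,j} use {g,j}
  B6 def {i,m} use ∅
  B7 def {i} use ∅
  B8 def {g,j} use ∅
  B9 def {m} use ∅

Backward fixpoint:
  B0: in=∅ out=∅
  B1: in=∅ out=∅
  B2: in=∅ out={g,j}
  B3: in={g} out=∅
  B4: in={g,j} out={g,j}
  B5: in={g,j} out=∅
  B6: in=∅ out=∅
  B7: in=∅ out=∅
  B8: in=∅ out=∅
  B9: in=∅ out=∅

Interference:
  g — {j,m,p}
  i — ∅
  j — {g,m,p}
  m — {g,j}
  p — {g,j}

N(m) = ["g", "j"]

Answer: ["g", "j"]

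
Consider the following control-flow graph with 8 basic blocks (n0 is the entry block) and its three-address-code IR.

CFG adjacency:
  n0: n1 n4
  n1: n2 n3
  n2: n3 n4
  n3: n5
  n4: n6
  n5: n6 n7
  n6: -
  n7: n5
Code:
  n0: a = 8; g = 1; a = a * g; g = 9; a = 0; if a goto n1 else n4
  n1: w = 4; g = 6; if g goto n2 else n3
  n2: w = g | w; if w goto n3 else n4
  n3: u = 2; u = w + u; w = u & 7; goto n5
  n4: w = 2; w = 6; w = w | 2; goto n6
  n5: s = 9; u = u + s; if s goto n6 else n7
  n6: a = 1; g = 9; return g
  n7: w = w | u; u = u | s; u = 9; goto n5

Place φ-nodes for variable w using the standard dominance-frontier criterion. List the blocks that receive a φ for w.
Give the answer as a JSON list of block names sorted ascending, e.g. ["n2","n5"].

idom tree: n1←n0 n2←n1 n3←n1 n4←n0 n5←n3 n6←n0 n7←n5
Dom at joins:
  n3: preds {n1,n2}: {n0,n1} ∩ {n0,n1,n2} = {n0,n1}; idom=n1
  n4: preds {n0,n2}: {n0} ∩ {n0,n1,n2} = {n0}; idom=n0
  n5: preds {n3,n7}: {n0,n1,n3} ∩ {n0,n1,n3,n5,n7} = {n0,n1,n3}; idom=n3
  n6: preds {n4,n5}: {n0,n4} ∩ {n0,n1,n3,n5} = {n0}; idom=n0

DF walk-up:
  n3←n1: walk · to n1
  n3←n2: walk n2 to n1
  n4←n0: walk · to n0
  n4←n2: walk n2→n1 to n0
  n5←n3: walk · to n3
  n5←n7: walk n7→n5 to n3
  n6←n4: walk n4 to n0
  n6←n5: walk n5→n3→n1 to n0
  n0: DF=∅
  n1: DF={n4,n6}
  n2: DF={n3,n4}
  n3: DF={n6}
  n4: DF={n6}
  n5: DF={n5,n6}
  n6: DF=∅
  n7: DF={n5}

φ for w: defs {n1,n2,n3,n4,n7}
  DF⁺ = {n3,n4,n5,n6}

Answer: ["n3", "n4", "n5", "n6"]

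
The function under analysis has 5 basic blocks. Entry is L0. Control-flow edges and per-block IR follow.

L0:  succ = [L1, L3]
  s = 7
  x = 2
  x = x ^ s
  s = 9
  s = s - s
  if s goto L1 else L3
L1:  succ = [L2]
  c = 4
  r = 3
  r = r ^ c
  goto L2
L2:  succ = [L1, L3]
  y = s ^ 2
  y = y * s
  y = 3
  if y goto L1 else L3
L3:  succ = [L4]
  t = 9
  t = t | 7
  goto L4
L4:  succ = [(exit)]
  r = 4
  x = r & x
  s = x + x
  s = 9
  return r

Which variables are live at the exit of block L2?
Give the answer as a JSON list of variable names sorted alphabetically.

Answer: ["s", "x"]

Derivation:
Per-block:
  L0: {s,x} / ∅
  L1: {c,r} / ∅
  L2: {y} / {s}
  L3: {t} / ∅
  L4: {r,s,x} / {x}

Live sets:
  L0 li=∅ lo={s,x}
  L1 li={s,x} lo={s,x}
  L2 li={s,x} lo={s,x}
  L3 li={x} lo={x}
  L4 li={x} lo=∅

live-out(L2) = ["s", "x"]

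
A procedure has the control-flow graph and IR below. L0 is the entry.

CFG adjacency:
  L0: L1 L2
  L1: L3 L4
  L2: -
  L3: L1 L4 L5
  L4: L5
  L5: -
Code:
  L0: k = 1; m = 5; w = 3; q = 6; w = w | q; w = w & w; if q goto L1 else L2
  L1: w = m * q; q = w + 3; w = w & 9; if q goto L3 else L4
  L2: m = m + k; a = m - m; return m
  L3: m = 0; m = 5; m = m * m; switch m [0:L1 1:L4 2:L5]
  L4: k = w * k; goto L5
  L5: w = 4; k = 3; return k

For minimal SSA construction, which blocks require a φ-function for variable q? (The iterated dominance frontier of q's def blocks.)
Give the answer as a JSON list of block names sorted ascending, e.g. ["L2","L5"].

idom tree: L1←L0 L2←L0 L3←L1 L4←L1 L5←L1
Dom∩ at merges:
  L1: preds {L0,L3}: {L0} ∩ {L0,L1,L3} = {L0}; idom=L0
  L4: preds {L1,L3}: {L0,L1} ∩ {L0,L1,L3} = {L0,L1}; idom=L1
  L5: preds {L3,L4}: {L0,L1,L3} ∩ {L0,L1,L4} = {L0,L1}; idom=L1

DF derivation:
  join L1 pred L0: · stop@L0
  join L1 pred L3: L3→L1 stop@L0
  join L4 pred L1: · stop@L1
  join L4 pred L3: L3 stop@L1
  join L5 pred L3: L3 stop@L1
  join L5 pred L4: L4 stop@L1
  DF(L0)=∅
  DF(L1)={L1}
  DF(L2)=∅
  DF(L3)={L1,L4,L5}
  DF(L4)={L5}
  DF(L5)=∅

φ for q: defs {L0,L1}
  DF⁺ = {L1}

Answer: ["L1"]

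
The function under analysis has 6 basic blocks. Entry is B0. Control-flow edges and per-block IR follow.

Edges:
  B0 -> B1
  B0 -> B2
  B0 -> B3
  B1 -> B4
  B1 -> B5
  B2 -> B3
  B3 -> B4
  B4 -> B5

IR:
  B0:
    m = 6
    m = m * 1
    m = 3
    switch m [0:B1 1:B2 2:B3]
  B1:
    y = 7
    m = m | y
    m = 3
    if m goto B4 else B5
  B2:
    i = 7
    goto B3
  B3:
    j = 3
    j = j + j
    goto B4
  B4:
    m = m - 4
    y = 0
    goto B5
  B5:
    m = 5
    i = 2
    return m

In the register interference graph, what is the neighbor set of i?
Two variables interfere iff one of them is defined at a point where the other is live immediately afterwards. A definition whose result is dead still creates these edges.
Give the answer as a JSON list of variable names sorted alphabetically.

Answer: ["m"]

Derivation:
Block summaries:
  B0 def {m} use ∅
  B1 def {m,y} use {m}
  B2 def {i} use ∅
  B3 def {j} use ∅
  B4 def {m,y} use {m}
  B5 def {i,m} use ∅

Live sets:
  B0 li=∅ lo={m}
  B1 li={m} lo={m}
  B2 li={m} lo={m}
  B3 li={m} lo={m}
  B4 li={m} lo=∅
  B5 li=∅ lo=∅

Interference:
  i: {m}
  j: {m}
  m: {i,j,y}
  y: {m}

N(i) = ["m"]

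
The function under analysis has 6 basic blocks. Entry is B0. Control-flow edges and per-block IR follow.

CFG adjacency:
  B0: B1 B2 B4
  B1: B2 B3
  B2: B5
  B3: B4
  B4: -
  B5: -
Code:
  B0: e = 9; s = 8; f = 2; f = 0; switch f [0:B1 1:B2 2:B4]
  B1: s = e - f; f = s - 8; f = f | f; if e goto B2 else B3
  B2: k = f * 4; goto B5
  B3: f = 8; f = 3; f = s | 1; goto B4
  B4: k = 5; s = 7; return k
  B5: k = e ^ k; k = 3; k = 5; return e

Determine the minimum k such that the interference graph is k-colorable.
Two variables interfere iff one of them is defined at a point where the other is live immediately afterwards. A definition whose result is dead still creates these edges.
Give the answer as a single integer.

Answer: 3

Derivation:
Block summaries:
  B0: def={e,f,s} ue=∅
  B1: def={f,s} ue={e,f}
  B2: def={k} ue={f}
  B3: def={f} ue={s}
  B4: def={k,s} ue=∅
  B5: def={k} ue={e,k}

Live sets:
  live B0: ∅→{e,f}
  live B1: {e,f}→{e,f,s}
  live B2: {e,f}→{e,k}
  live B3: {s}→∅
  live B4: ∅→∅
  live B5: {e,k}→∅

Conflict graph:
  e↔{f,k,s}
  f↔{e,s}
  k↔{e,s}
  s↔{e,f,k}

Colouring:
  lower bound: {e,f,s} mutually conflict ⇒ χ ≥ 3
  assign e→r0 f→r2 k→r2 s→r1 — no edge inside a register ⇒ χ ≤ 3
  χ = 3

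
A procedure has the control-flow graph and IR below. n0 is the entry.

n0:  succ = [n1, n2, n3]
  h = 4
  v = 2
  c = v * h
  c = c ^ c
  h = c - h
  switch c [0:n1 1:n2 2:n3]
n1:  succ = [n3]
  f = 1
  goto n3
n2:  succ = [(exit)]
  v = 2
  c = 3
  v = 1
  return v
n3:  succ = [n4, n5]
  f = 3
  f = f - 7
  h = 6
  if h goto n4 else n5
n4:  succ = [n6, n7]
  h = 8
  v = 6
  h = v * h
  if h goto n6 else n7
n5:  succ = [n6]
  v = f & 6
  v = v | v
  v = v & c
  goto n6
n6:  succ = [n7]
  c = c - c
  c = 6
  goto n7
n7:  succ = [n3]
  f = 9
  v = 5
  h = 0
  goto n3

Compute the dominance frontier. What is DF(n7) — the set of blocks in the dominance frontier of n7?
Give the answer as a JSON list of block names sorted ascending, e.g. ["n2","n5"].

idom tree: n1←n0 n2←n0 n3←n0 n4←n3 n5←n3 n6←n3 n7←n3
Dom at joins:
  n3: preds {n0,n1,n7}: {n0} ∩ {n0,n1} ∩ {n0,n3,n7} = {n0}; idom=n0
  n6: preds {n4,n5}: {n0,n3,n4} ∩ {n0,n3,n5} = {n0,n3}; idom=n3
  n7: preds {n4,n6}: {n0,n3,n4} ∩ {n0,n3,n6} = {n0,n3}; idom=n3

DF walk-up:
  join n3 pred n0: · stop@n0
  join n3 pred n1: n1 stop@n0
  join n3 pred n7: n7→n3 stop@n0
  join n6 pred n4: n4 stop@n3
  join n6 pred n5: n5 stop@n3
  join n7 pred n4: n4 stop@n3
  join n7 pred n6: n6 stop@n3
  n0: DF=∅
  n1: DF={n3}
  n2: DF=∅
  n3: DF={n3}
  n4: DF={n6,n7}
  n5: DF={n6}
  n6: DF={n7}
  n7: DF={n3}

DF(n7) = ["n3"]

Answer: ["n3"]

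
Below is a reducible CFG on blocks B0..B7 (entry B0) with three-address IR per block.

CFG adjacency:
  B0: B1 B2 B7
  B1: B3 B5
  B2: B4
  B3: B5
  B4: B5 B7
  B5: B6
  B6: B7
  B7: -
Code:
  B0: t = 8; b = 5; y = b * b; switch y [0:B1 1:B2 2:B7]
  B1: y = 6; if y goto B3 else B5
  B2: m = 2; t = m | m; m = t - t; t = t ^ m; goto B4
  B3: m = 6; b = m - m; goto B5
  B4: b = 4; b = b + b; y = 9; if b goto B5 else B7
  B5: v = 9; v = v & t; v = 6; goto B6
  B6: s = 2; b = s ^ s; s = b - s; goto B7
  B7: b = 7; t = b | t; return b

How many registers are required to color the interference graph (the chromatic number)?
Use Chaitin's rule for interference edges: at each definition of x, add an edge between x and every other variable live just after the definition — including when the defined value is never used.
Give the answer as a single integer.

Answer: 3

Analysis:
Per-block:
  B0: {b,t,y} / ∅
  B1: {y} / ∅
  B2: {m,t} / ∅
  B3: {b,m} / ∅
  B4: {b,y} / ∅
  B5: {v} / {t}
  B6: {b,s} / ∅
  B7: {b,t} / {t}

Live sets:
  B0 li=∅ lo={t}
  B1 li={t} lo={t}
  B2 li=∅ lo={t}
  B3 li={t} lo={t}
  B4 li={t} lo={t}
  B5 li={t} lo={t}
  B6 li={t} lo={t}
  B7 li={t} lo=∅

Conflict graph:
  b↔{s,t,y}
  m↔{t}
  s↔{b,t}
  t↔{b,m,s,v,y}
  v↔{t}
  y↔{b,t}

Registers:
  {b,s,t} pairwise interfere (3-clique) ⇒ χ ≥ 3
  assign b→r1 m→r1 s→r2 t→r0 v→r1 y→r2 — no edge inside a register ⇒ χ ≤ 3
  χ = 3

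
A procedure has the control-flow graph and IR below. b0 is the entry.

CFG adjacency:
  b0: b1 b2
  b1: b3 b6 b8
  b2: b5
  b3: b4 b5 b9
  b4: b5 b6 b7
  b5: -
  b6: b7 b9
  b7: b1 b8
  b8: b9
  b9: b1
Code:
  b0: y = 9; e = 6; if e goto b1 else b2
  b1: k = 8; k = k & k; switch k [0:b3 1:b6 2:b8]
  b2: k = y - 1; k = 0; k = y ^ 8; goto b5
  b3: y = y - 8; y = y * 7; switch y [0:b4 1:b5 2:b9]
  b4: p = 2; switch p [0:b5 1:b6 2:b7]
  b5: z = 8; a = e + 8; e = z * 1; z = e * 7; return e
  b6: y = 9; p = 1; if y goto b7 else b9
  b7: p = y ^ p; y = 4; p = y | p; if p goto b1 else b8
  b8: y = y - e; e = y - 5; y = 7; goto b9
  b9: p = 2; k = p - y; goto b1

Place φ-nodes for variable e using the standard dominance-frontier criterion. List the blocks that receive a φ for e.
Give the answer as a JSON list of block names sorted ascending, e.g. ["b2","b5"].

Answer: ["b1", "b5", "b9"]

Working:
idom tree: b1←b0 b2←b0 b3←b1 b4←b3 b5←b0 b6←b1 b7←b1 b8←b1 b9←b1
Join-block Dom:
  b1: preds {b0,b7,b9}: {b0} ∩ {b0,b1,b7} ∩ {b0,b1,b9} = {b0}; idom=b0
  b5: preds {b2,b3,b4}: {b0,b2} ∩ {b0,b1,b3} ∩ {b0,b1,b3,b4} = {b0}; idom=b0
  b6: preds {b1,b4}: {b0,b1} ∩ {b0,b1,b3,b4} = {b0,b1}; idom=b1
  b7: preds {b4,b6}: {b0,b1,b3,b4} ∩ {b0,b1,b6} = {b0,b1}; idom=b1
  b8: preds {b1,b7}: {b0,b1} ∩ {b0,b1,b7} = {b0,b1}; idom=b1
  b9: preds {b3,b6,b8}: {b0,b1,b3} ∩ {b0,b1,b6} ∩ {b0,b1,b8} = {b0,b1}; idom=b1

DF walk-up:
  join b1 pred b0: · stop@b0
  join b1 pred b7: b7→b1 stop@b0
  join b1 pred b9: b9→b1 stop@b0
  join b5 pred b2: b2 stop@b0
  join b5 pred b3: b3→b1 stop@b0
  join b5 pred b4: b4→b3→b1 stop@b0
  join b6 pred b1: · stop@b1
  join b6 pred b4: b4→b3 stop@b1
  join b7 pred b4: b4→b3 stop@b1
  join b7 pred b6: b6 stop@b1
  join b8 pred b1: · stop@b1
  join b8 pred b7: b7 stop@b1
  join b9 pred b3: b3 stop@b1
  join b9 pred b6: b6 stop@b1
  join b9 pred b8: b8 stop@b1
  DF(b0)=∅
  DF(b1)={b1,b5}
  DF(b2)={b5}
  DF(b3)={b5,b6,b7,b9}
  DF(b4)={b5,b6,b7}
  DF(b5)=∅
  DF(b6)={b7,b9}
  DF(b7)={b1,b8}
  DF(b8)={b9}
  DF(b9)={b1}

φ for e: defs {b0,b5,b8}
  DF⁺ = {b1,b5,b9}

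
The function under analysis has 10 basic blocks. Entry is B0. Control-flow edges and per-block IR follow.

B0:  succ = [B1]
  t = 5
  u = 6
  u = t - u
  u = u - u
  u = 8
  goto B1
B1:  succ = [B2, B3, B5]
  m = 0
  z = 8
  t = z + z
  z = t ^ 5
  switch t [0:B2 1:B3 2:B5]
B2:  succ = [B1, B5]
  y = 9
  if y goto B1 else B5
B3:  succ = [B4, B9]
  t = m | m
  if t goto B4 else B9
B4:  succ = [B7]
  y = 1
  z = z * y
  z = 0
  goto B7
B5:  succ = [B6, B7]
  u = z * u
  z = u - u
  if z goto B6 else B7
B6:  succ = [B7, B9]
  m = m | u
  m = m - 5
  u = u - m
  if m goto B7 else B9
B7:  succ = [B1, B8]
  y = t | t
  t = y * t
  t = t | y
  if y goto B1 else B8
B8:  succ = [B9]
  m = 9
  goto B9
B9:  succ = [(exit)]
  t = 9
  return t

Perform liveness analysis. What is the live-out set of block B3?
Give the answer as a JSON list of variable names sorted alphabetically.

Block summaries:
  B0: def={t,u} ue=∅
  B1: def={m,t,z} ue=∅
  B2: def={y} ue=∅
  B3: def={t} ue={m}
  B4: def={y,z} ue={z}
  B5: def={u,z} ue={u,z}
  B6: def={m,u} ue={m,u}
  B7: def={t,y} ue={t}
  B8: def={m} ue=∅
  B9: def={t} ue=∅

Liveness:
  live B0: ∅→{u}
  live B1: {u}→{m,t,u,z}
  live B2: {m,t,u,z}→{m,t,u,z}
  live B3: {m,u,z}→{t,u,z}
  live B4: {t,u,z}→{t,u}
  live B5: {m,t,u,z}→{m,t,u}
  live B6: {m,t,u}→{t,u}
  live B7: {t,u}→{u}
  live B8: ∅→∅
  live B9: ∅→∅

live-out(B3) = ["t", "u", "z"]

Answer: ["t", "u", "z"]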